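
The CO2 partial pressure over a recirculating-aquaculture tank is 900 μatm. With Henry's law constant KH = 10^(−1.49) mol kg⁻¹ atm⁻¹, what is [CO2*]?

KH = 10^(−1.49) = 3.236×10^-2 mol kg⁻¹ atm⁻¹
[CO2*] = KH · pCO2 = 3.236×10^-2 × 900×10^-6 atm = 2.91×10^-5 mol/kg

[CO2*] = 29.1 μmol/kg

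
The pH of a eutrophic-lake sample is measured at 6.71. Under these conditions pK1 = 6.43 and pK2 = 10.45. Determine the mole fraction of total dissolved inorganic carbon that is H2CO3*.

α₀ = 1 / (1 + K1/[H⁺] + K1K2/[H⁺]²) = 1 / (1 + 10^+0.28 + 10^-3.46)
   = 1 / (1 + 1.9055 + 0.00034674) = 1/2.9058 = 0.3441

α₀ = 0.344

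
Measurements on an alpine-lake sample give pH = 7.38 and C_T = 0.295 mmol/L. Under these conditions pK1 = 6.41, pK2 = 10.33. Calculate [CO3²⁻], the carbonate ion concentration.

[CO3²⁻] = 0.299 μmol/L

α₂ = 1 / (1 + [H⁺]/K2 + [H⁺]²/(K1K2)) = 1 / (1 + 10^+2.95 + 10^+1.98)
   = 1 / (1 + 891.25 + 95.499) = 1/987.75 = 0.001012
[CO3²⁻] = α₂ × DIC = 0.001012 × 0.295 = 0.000299 mmol/L = 0.299 μmol/L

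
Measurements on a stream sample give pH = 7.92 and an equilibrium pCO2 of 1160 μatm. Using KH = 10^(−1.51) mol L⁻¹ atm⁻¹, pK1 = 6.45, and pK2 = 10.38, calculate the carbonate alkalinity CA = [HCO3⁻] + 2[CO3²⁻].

CA = 1.07 mmol/L

[CO2*] = KH · pCO2 = 10^(−1.51) × 1160×10^-6 = 3.585×10^-5 mol/L
α₀ = 1/(1 + K1/[H⁺] + K1K2/[H⁺]²) = 1/(1 + 10^+1.47 + 10^-0.99) = 0.03266
DIC = [CO2*]/α₀ = 3.585×10^-5 / 0.03266 = 1.097 mmol/L
CA = (α₁ + 2α₂)·DIC = (0.9640 + 2×0.003343) × 1.097 = 1.07 mmol/L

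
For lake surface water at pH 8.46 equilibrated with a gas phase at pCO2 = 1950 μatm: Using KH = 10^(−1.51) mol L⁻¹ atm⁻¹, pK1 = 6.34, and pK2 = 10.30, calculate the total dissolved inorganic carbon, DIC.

DIC = 8.12 mmol/L

[CO2*] = KH · pCO2 = 10^(−1.51) × 1950×10^-6 = 6.026×10^-5 mol/L
α₀ = 1/(1 + K1/[H⁺] + K1K2/[H⁺]²) = 1/(1 + 10^+2.12 + 10^+0.28) = 0.007422
DIC = [CO2*]/α₀ = 6.026×10^-5 / 0.007422 = 8.12 mmol/L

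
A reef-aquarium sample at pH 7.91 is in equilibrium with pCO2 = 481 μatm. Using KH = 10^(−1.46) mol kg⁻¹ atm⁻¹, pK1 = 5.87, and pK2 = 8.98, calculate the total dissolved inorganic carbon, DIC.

[CO2*] = KH · pCO2 = 10^(−1.46) × 481×10^-6 = 1.668×10^-5 mol/kg
α₀ = 1/(1 + K1/[H⁺] + K1K2/[H⁺]²) = 1/(1 + 10^+2.04 + 10^+0.97) = 0.008335
DIC = [CO2*]/α₀ = 1.668×10^-5 / 0.008335 = 2.00 mmol/kg

DIC = 2.00 mmol/kg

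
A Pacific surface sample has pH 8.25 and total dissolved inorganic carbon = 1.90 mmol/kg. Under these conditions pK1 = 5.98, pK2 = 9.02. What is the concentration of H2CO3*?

α₀ = 1 / (1 + K1/[H⁺] + K1K2/[H⁺]²) = 1 / (1 + 10^+2.27 + 10^+1.50)
   = 1 / (1 + 186.21 + 31.623) = 1/218.83 = 0.004570
[CO2*] = α₀ × DIC = 0.004570 × 1.90 = 0.00868 mmol/kg = 8.68 μmol/kg

[CO2*] = 8.68 μmol/kg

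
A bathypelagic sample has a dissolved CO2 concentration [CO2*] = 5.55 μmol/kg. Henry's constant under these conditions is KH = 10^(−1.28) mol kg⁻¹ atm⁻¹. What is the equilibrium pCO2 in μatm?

KH = 10^(−1.28) = 5.248×10^-2 mol kg⁻¹ atm⁻¹
pCO2 = [CO2*]/KH = 5.55×10^-6 / 5.248×10^-2 = 1.06×10^-4 atm = 106 μatm

pCO2 = 106 μatm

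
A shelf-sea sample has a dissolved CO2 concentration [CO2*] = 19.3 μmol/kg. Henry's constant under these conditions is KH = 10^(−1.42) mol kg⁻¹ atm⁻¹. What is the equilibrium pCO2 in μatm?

pCO2 = 508 μatm

KH = 10^(−1.42) = 3.802×10^-2 mol kg⁻¹ atm⁻¹
pCO2 = [CO2*]/KH = 19.3×10^-6 / 3.802×10^-2 = 5.08×10^-4 atm = 508 μatm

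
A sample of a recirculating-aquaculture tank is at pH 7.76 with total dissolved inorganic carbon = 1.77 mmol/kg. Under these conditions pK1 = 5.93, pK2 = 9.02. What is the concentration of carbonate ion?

α₂ = 1 / (1 + [H⁺]/K2 + [H⁺]²/(K1K2)) = 1 / (1 + 10^+1.26 + 10^-0.57)
   = 1 / (1 + 18.197 + 0.26915) = 1/19.466 = 0.05137
[CO3²⁻] = α₂ × DIC = 0.05137 × 1.77 = 0.0909 mmol/kg

[CO3²⁻] = 0.0909 mmol/kg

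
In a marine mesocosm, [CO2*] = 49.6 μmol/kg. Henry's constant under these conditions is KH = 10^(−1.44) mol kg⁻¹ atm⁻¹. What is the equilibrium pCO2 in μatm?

pCO2 = 1370 μatm

KH = 10^(−1.44) = 3.631×10^-2 mol kg⁻¹ atm⁻¹
pCO2 = [CO2*]/KH = 49.6×10^-6 / 3.631×10^-2 = 1.37×10^-3 atm = 1370 μatm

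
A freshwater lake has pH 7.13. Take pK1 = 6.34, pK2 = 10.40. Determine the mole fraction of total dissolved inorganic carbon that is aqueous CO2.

α₀ = 1 / (1 + K1/[H⁺] + K1K2/[H⁺]²) = 1 / (1 + 10^+0.79 + 10^-2.48)
   = 1 / (1 + 6.1660 + 0.0033113) = 1/7.1693 = 0.1395

α₀ = 0.139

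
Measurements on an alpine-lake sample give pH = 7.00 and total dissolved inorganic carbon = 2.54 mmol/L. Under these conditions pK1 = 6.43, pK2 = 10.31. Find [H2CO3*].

[CO2*] = 0.538 mmol/L

α₀ = 1 / (1 + K1/[H⁺] + K1K2/[H⁺]²) = 1 / (1 + 10^+0.57 + 10^-2.74)
   = 1 / (1 + 3.7154 + 0.0018197) = 1/4.7172 = 0.2120
[CO2*] = α₀ × DIC = 0.2120 × 2.54 = 0.538 mmol/L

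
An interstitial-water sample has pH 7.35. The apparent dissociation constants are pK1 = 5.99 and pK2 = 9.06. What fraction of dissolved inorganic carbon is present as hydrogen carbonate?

α₁ = 1 / (1 + [H⁺]/K1 + K2/[H⁺]) = 1 / (1 + 10^-1.36 + 10^-1.71)
   = 1 / (1 + 0.043652 + 0.019498) = 1/1.0632 = 0.9406

α₁ = 0.941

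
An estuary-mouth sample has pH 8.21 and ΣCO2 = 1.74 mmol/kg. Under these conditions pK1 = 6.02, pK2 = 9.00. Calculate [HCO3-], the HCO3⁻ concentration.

[HCO3⁻] = 1.49 mmol/kg

α₁ = 1 / (1 + [H⁺]/K1 + K2/[H⁺]) = 1 / (1 + 10^-2.19 + 10^-0.79)
   = 1 / (1 + 0.0064565 + 0.16218) = 1/1.1686 = 0.8557
[HCO3⁻] = α₁ × DIC = 0.8557 × 1.74 = 1.49 mmol/kg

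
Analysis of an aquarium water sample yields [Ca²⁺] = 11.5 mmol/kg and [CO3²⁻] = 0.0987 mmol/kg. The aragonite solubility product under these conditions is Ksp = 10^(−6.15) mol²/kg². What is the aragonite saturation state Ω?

Ω = 1.60

Ksp = 10^(−6.15) = 7.079×10^-7
Ω = [Ca²⁺][CO3²⁻]/Ksp = (11.5×10^-3)(0.0987×10^-3) / 7.079×10^-7 = 1.60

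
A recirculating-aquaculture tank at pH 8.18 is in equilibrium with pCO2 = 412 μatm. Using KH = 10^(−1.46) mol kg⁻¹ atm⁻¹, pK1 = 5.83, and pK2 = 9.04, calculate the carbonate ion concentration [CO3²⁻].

[CO2*] = KH · pCO2 = 10^(−1.46) × 412×10^-6 = 1.429×10^-5 mol/kg
α₀ = 1/(1 + K1/[H⁺] + K1K2/[H⁺]²) = 1/(1 + 10^+2.35 + 10^+1.49) = 0.003910
DIC = [CO2*]/α₀ = 1.429×10^-5 / 0.003910 = 3.654 mmol/kg
[CO3²⁻] = α₂·DIC; α₂ = 0.1208, so [CO3²⁻] = 0.1208 × 3.654 = 0.441 mmol/kg

[CO3²⁻] = 0.441 mmol/kg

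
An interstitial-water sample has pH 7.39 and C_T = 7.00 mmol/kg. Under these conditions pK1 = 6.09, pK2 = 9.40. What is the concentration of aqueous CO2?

α₀ = 1 / (1 + K1/[H⁺] + K1K2/[H⁺]²) = 1 / (1 + 10^+1.30 + 10^-0.71)
   = 1 / (1 + 19.953 + 0.19498) = 1/21.148 = 0.04729
[CO2*] = α₀ × DIC = 0.04729 × 7.00 = 0.331 mmol/kg

[CO2*] = 0.331 mmol/kg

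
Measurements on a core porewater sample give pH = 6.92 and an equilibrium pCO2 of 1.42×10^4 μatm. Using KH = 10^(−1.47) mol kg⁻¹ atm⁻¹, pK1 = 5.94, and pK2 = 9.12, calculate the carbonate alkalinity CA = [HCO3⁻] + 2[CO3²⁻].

CA = 4.65 mmol/kg

[CO2*] = KH · pCO2 = 10^(−1.47) × 1.42×10^4×10^-6 = 4.812×10^-4 mol/kg
α₀ = 1/(1 + K1/[H⁺] + K1K2/[H⁺]²) = 1/(1 + 10^+0.98 + 10^-1.22) = 0.09425
DIC = [CO2*]/α₀ = 4.812×10^-4 / 0.09425 = 5.105 mmol/kg
CA = (α₁ + 2α₂)·DIC = (0.9001 + 2×0.005679) × 5.105 = 4.65 mmol/kg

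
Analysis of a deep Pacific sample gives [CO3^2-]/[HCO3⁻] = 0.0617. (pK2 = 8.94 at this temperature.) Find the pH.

From K2 = [H⁺][CO3^2-]/[HCO3⁻]:  pH = pK2 + log₁₀([CO3^2-]/[HCO3⁻])
log₁₀(0.0617) = -1.210
pH = 8.94 + (-1.210) = 7.73

pH = 7.73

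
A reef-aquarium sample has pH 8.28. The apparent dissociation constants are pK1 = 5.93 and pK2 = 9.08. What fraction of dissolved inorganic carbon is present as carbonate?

α₂ = 1 / (1 + [H⁺]/K2 + [H⁺]²/(K1K2)) = 1 / (1 + 10^+0.80 + 10^-1.55)
   = 1 / (1 + 6.3096 + 0.028184) = 1/7.3378 = 0.1363

α₂ = 0.136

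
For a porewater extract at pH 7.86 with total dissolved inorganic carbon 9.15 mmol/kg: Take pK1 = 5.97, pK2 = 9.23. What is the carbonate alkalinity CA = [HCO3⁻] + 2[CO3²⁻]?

CA = [HCO3⁻] + 2[CO3²⁻] = (α₁ + 2α₂)·DIC
At pH 7.86: [H⁺]/K1 = 10^-1.89 = 0.012882, K2/[H⁺] = 10^-1.37 = 0.042658
α₁ = 1/(1 + 0.012882 + 0.042658) = 1/1.0555 = 0.9474; α₂ = α₁·K2/[H⁺] = 0.04041
α₁ + 2α₂ = 1.0282
CA = 1.0282 × 9.15 = 9.41 mmol/kg

CA = 9.41 mmol/kg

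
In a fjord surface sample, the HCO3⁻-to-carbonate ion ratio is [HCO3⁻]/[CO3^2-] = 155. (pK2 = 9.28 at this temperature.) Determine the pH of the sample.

From K2 = [H⁺][CO3^2-]/[HCO3⁻]:  pH = pK2 − log₁₀([HCO3⁻]/[CO3^2-])
log₁₀(155) = +2.190
pH = 9.28 − (+2.190) = 7.09

pH = 7.09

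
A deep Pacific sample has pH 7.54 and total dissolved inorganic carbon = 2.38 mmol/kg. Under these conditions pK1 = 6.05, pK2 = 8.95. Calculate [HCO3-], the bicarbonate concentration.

α₁ = 1 / (1 + [H⁺]/K1 + K2/[H⁺]) = 1 / (1 + 10^-1.49 + 10^-1.41)
   = 1 / (1 + 0.032359 + 0.038905) = 1/1.0713 = 0.9335
[HCO3⁻] = α₁ × DIC = 0.9335 × 2.38 = 2.22 mmol/kg

[HCO3⁻] = 2.22 mmol/kg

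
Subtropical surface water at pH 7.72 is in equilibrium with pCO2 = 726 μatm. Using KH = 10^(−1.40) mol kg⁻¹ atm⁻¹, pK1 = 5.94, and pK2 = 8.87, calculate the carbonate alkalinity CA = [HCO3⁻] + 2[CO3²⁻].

[CO2*] = KH · pCO2 = 10^(−1.40) × 726×10^-6 = 2.890×10^-5 mol/kg
α₀ = 1/(1 + K1/[H⁺] + K1K2/[H⁺]²) = 1/(1 + 10^+1.78 + 10^+0.63) = 0.01526
DIC = [CO2*]/α₀ = 2.890×10^-5 / 0.01526 = 1.894 mmol/kg
CA = (α₁ + 2α₂)·DIC = (0.9196 + 2×0.06511) × 1.894 = 1.99 mmol/kg

CA = 1.99 mmol/kg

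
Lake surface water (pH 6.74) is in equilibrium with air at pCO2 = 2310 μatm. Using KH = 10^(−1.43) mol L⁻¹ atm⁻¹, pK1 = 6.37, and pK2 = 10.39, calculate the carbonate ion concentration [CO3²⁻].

[CO2*] = KH · pCO2 = 10^(−1.43) × 2310×10^-6 = 8.582×10^-5 mol/L
α₀ = 1/(1 + K1/[H⁺] + K1K2/[H⁺]²) = 1/(1 + 10^+0.37 + 10^-3.28) = 0.2990
DIC = [CO2*]/α₀ = 8.582×10^-5 / 0.2990 = 0.2871 mmol/L
[CO3²⁻] = α₂·DIC; α₂ = 0.0001569, so [CO3²⁻] = 0.0001569 × 0.2871 = 4.50×10^-5 mmol/L = 0.0450 μmol/L

[CO3²⁻] = 0.0450 μmol/L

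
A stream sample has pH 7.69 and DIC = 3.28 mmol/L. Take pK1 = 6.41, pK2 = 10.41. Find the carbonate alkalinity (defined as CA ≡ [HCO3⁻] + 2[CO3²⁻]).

CA = 3.12 mmol/L

CA = [HCO3⁻] + 2[CO3²⁻] = (α₁ + 2α₂)·DIC
At pH 7.69: [H⁺]/K1 = 10^-1.28 = 0.052481, K2/[H⁺] = 10^-2.72 = 0.0019055
α₁ = 1/(1 + 0.052481 + 0.0019055) = 1/1.0544 = 0.9484; α₂ = α₁·K2/[H⁺] = 0.001807
α₁ + 2α₂ = 0.9520
CA = 0.9520 × 3.28 = 3.12 mmol/L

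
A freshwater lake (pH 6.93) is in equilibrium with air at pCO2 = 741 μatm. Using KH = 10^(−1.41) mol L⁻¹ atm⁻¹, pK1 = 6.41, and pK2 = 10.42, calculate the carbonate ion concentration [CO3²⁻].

[CO2*] = KH · pCO2 = 10^(−1.41) × 741×10^-6 = 2.883×10^-5 mol/L
α₀ = 1/(1 + K1/[H⁺] + K1K2/[H⁺]²) = 1/(1 + 10^+0.52 + 10^-2.97) = 0.2319
DIC = [CO2*]/α₀ = 2.883×10^-5 / 0.2319 = 0.1243 mmol/L
[CO3²⁻] = α₂·DIC; α₂ = 0.0002485, so [CO3²⁻] = 0.0002485 × 0.1243 = 3.09×10^-5 mmol/L = 0.0309 μmol/L

[CO3²⁻] = 0.0309 μmol/L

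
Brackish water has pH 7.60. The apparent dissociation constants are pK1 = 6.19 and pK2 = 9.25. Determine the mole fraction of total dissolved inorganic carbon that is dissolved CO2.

α₀ = 0.0367

α₀ = 1 / (1 + K1/[H⁺] + K1K2/[H⁺]²) = 1 / (1 + 10^+1.41 + 10^-0.24)
   = 1 / (1 + 25.704 + 0.57544) = 1/27.279 = 0.03666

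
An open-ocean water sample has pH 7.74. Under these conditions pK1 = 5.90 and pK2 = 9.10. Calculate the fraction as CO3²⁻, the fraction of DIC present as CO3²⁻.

α₂ = 1 / (1 + [H⁺]/K2 + [H⁺]²/(K1K2)) = 1 / (1 + 10^+1.36 + 10^-0.48)
   = 1 / (1 + 22.909 + 0.33113) = 1/24.240 = 0.04125

α₂ = 0.0413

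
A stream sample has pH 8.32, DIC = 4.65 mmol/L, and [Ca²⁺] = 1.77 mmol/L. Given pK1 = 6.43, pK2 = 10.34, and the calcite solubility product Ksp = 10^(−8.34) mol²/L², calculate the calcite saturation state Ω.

Ω = 16.8

α₂ = 1 / (1 + [H⁺]/K2 + [H⁺]²/(K1K2)) = 1 / (1 + 10^+2.02 + 10^+0.13)
   = 1 / (1 + 104.71 + 1.3490) = 1/107.06 = 0.009340
[CO3²⁻] = α₂ × DIC = 0.009340 × 4.65 = 0.04343 mmol/L
Ksp = 10^(−8.34) = 4.571×10^-9
Ω = [Ca²⁺][CO3²⁻]/Ksp = (1.77×10^-3)(4.343×10^-5) / 4.571×10^-9 = 16.8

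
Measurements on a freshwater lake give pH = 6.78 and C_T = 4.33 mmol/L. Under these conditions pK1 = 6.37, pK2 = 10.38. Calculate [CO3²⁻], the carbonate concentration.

[CO3²⁻] = 0.783 μmol/L

α₂ = 1 / (1 + [H⁺]/K2 + [H⁺]²/(K1K2)) = 1 / (1 + 10^+3.60 + 10^+3.19)
   = 1 / (1 + 3981.1 + 1548.8) = 1/5530.9 = 0.0001808
[CO3²⁻] = α₂ × DIC = 0.0001808 × 4.33 = 0.000783 mmol/L = 0.783 μmol/L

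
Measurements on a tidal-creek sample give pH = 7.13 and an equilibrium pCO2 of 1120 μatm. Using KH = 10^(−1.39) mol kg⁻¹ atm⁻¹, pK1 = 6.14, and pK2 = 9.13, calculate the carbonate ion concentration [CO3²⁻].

[CO3²⁻] = 4.46 μmol/kg

[CO2*] = KH · pCO2 = 10^(−1.39) × 1120×10^-6 = 4.563×10^-5 mol/kg
α₀ = 1/(1 + K1/[H⁺] + K1K2/[H⁺]²) = 1/(1 + 10^+0.99 + 10^-1.01) = 0.09200
DIC = [CO2*]/α₀ = 4.563×10^-5 / 0.09200 = 0.4960 mmol/kg
[CO3²⁻] = α₂·DIC; α₂ = 0.008990, so [CO3²⁻] = 0.008990 × 0.4960 = 0.00446 mmol/kg = 4.46 μmol/kg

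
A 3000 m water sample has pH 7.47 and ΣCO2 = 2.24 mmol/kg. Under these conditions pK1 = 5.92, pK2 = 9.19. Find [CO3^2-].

[CO3²⁻] = 0.0408 mmol/kg

α₂ = 1 / (1 + [H⁺]/K2 + [H⁺]²/(K1K2)) = 1 / (1 + 10^+1.72 + 10^+0.17)
   = 1 / (1 + 52.481 + 1.4791) = 1/54.960 = 0.01820
[CO3²⁻] = α₂ × DIC = 0.01820 × 2.24 = 0.0408 mmol/kg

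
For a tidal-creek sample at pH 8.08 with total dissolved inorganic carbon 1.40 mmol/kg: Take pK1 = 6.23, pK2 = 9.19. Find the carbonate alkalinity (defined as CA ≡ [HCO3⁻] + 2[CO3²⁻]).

CA = 1.48 mmol/kg

CA = [HCO3⁻] + 2[CO3²⁻] = (α₁ + 2α₂)·DIC
At pH 8.08: [H⁺]/K1 = 10^-1.85 = 0.014125, K2/[H⁺] = 10^-1.11 = 0.077625
α₁ = 1/(1 + 0.014125 + 0.077625) = 1/1.0918 = 0.9160; α₂ = α₁·K2/[H⁺] = 0.07110
α₁ + 2α₂ = 1.0582
CA = 1.0582 × 1.40 = 1.48 mmol/kg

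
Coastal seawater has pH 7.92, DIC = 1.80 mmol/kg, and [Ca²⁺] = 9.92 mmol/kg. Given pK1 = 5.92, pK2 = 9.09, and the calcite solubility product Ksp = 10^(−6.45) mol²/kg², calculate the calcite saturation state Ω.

α₂ = 1 / (1 + [H⁺]/K2 + [H⁺]²/(K1K2)) = 1 / (1 + 10^+1.17 + 10^-0.83)
   = 1 / (1 + 14.791 + 0.14791) = 1/15.939 = 0.06274
[CO3²⁻] = α₂ × DIC = 0.06274 × 1.80 = 0.1129 mmol/kg
Ksp = 10^(−6.45) = 3.548×10^-7
Ω = [Ca²⁺][CO3²⁻]/Ksp = (9.92×10^-3)(1.129×10^-4) / 3.548×10^-7 = 3.16

Ω = 3.16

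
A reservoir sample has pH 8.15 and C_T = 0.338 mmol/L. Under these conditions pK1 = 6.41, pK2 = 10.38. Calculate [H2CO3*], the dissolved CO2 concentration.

[CO2*] = 6.01 μmol/L

α₀ = 1 / (1 + K1/[H⁺] + K1K2/[H⁺]²) = 1 / (1 + 10^+1.74 + 10^-0.49)
   = 1 / (1 + 54.954 + 0.32359) = 1/56.278 = 0.01777
[CO2*] = α₀ × DIC = 0.01777 × 0.338 = 0.00601 mmol/L = 6.01 μmol/L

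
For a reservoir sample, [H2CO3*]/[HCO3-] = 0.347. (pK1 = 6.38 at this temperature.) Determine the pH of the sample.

From K1 = [H⁺][HCO3-]/[H2CO3*]:  pH = pK1 − log₁₀([H2CO3*]/[HCO3-])
log₁₀(0.347) = -0.460
pH = 6.38 − (-0.460) = 6.84

pH = 6.84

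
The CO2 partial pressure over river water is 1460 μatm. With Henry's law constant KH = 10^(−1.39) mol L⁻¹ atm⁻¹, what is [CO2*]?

KH = 10^(−1.39) = 4.074×10^-2 mol L⁻¹ atm⁻¹
[CO2*] = KH · pCO2 = 4.074×10^-2 × 1460×10^-6 atm = 5.95×10^-5 mol/L

[CO2*] = 59.5 μmol/L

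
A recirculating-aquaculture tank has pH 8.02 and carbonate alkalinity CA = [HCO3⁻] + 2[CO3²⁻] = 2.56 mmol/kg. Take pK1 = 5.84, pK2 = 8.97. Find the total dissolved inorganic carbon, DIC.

DIC = 2.34 mmol/kg

CA = [HCO3⁻] + 2[CO3²⁻] = (α₁ + 2α₂)·DIC
At pH 8.02: [H⁺]/K1 = 10^-2.18 = 0.0066069, K2/[H⁺] = 10^-0.95 = 0.11220
α₁ = 1/(1 + 0.0066069 + 0.11220) = 1/1.1188 = 0.8938; α₂ = α₁·K2/[H⁺] = 0.1003
α₁ + 2α₂ = 1.0944
DIC = CA / (α₁ + 2α₂) = 2.56 / 1.0944 = 2.34 mmol/kg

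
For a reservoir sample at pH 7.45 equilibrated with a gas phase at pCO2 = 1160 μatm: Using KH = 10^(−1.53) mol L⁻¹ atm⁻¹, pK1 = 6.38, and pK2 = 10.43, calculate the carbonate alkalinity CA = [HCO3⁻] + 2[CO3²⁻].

CA = 0.403 mmol/L

[CO2*] = KH · pCO2 = 10^(−1.53) × 1160×10^-6 = 3.423×10^-5 mol/L
α₀ = 1/(1 + K1/[H⁺] + K1K2/[H⁺]²) = 1/(1 + 10^+1.07 + 10^-1.91) = 0.07836
DIC = [CO2*]/α₀ = 3.423×10^-5 / 0.07836 = 0.4369 mmol/L
CA = (α₁ + 2α₂)·DIC = (0.9207 + 2×0.0009641) × 0.4369 = 0.403 mmol/L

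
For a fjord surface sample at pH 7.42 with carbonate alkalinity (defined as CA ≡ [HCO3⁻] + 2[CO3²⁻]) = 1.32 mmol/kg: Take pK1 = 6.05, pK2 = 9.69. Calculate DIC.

DIC = 1.37 mmol/kg

CA = [HCO3⁻] + 2[CO3²⁻] = (α₁ + 2α₂)·DIC
At pH 7.42: [H⁺]/K1 = 10^-1.37 = 0.042658, K2/[H⁺] = 10^-2.27 = 0.0053703
α₁ = 1/(1 + 0.042658 + 0.0053703) = 1/1.0480 = 0.9542; α₂ = α₁·K2/[H⁺] = 0.005124
α₁ + 2α₂ = 0.9644
DIC = CA / (α₁ + 2α₂) = 1.32 / 0.9644 = 1.37 mmol/kg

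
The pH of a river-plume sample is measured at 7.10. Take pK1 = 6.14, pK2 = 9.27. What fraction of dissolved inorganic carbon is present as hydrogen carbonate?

α₁ = 0.896

α₁ = 1 / (1 + [H⁺]/K1 + K2/[H⁺]) = 1 / (1 + 10^-0.96 + 10^-2.17)
   = 1 / (1 + 0.10965 + 0.0067608) = 1/1.1164 = 0.8957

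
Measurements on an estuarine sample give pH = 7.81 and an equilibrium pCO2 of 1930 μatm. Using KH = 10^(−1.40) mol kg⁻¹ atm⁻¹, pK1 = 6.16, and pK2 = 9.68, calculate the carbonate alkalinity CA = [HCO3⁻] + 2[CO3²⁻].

CA = 3.52 mmol/kg

[CO2*] = KH · pCO2 = 10^(−1.40) × 1930×10^-6 = 7.683×10^-5 mol/kg
α₀ = 1/(1 + K1/[H⁺] + K1K2/[H⁺]²) = 1/(1 + 10^+1.65 + 10^-0.22) = 0.02161
DIC = [CO2*]/α₀ = 7.683×10^-5 / 0.02161 = 3.555 mmol/kg
CA = (α₁ + 2α₂)·DIC = (0.9654 + 2×0.01302) × 3.555 = 3.52 mmol/kg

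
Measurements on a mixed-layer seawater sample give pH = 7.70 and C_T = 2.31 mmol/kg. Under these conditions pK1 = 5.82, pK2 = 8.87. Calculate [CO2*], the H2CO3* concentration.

[CO2*] = 0.0282 mmol/kg

α₀ = 1 / (1 + K1/[H⁺] + K1K2/[H⁺]²) = 1 / (1 + 10^+1.88 + 10^+0.71)
   = 1 / (1 + 75.858 + 5.1286) = 1/81.986 = 0.01220
[CO2*] = α₀ × DIC = 0.01220 × 2.31 = 0.0282 mmol/kg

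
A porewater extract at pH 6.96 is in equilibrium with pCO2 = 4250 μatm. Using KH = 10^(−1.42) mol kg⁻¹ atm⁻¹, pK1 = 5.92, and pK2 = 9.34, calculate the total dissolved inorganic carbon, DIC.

DIC = 1.94 mmol/kg

[CO2*] = KH · pCO2 = 10^(−1.42) × 4250×10^-6 = 1.616×10^-4 mol/kg
α₀ = 1/(1 + K1/[H⁺] + K1K2/[H⁺]²) = 1/(1 + 10^+1.04 + 10^-1.34) = 0.08326
DIC = [CO2*]/α₀ = 1.616×10^-4 / 0.08326 = 1.94 mmol/kg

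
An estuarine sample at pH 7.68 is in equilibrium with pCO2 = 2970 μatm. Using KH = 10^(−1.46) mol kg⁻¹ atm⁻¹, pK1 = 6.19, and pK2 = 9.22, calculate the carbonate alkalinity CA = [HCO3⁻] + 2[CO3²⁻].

CA = 3.37 mmol/kg

[CO2*] = KH · pCO2 = 10^(−1.46) × 2970×10^-6 = 1.030×10^-4 mol/kg
α₀ = 1/(1 + K1/[H⁺] + K1K2/[H⁺]²) = 1/(1 + 10^+1.49 + 10^-0.05) = 0.03049
DIC = [CO2*]/α₀ = 1.030×10^-4 / 0.03049 = 3.377 mmol/kg
CA = (α₁ + 2α₂)·DIC = (0.9423 + 2×0.02718) × 3.377 = 3.37 mmol/kg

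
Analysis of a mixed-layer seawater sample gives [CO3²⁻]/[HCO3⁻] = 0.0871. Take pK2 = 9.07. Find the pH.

pH = 8.01

From K2 = [H⁺][CO3²⁻]/[HCO3⁻]:  pH = pK2 + log₁₀([CO3²⁻]/[HCO3⁻])
log₁₀(0.0871) = -1.060
pH = 9.07 + (-1.060) = 8.01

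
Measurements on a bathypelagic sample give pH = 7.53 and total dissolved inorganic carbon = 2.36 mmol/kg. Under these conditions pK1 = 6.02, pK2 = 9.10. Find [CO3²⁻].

α₂ = 1 / (1 + [H⁺]/K2 + [H⁺]²/(K1K2)) = 1 / (1 + 10^+1.57 + 10^+0.06)
   = 1 / (1 + 37.154 + 1.1482) = 1/39.302 = 0.02544
[CO3²⁻] = α₂ × DIC = 0.02544 × 2.36 = 0.0600 mmol/kg

[CO3²⁻] = 0.0600 mmol/kg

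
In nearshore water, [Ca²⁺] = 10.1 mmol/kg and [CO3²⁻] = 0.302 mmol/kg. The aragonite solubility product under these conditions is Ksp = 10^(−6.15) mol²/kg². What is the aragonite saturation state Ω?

Ω = 4.31

Ksp = 10^(−6.15) = 7.079×10^-7
Ω = [Ca²⁺][CO3²⁻]/Ksp = (10.1×10^-3)(0.302×10^-3) / 7.079×10^-7 = 4.31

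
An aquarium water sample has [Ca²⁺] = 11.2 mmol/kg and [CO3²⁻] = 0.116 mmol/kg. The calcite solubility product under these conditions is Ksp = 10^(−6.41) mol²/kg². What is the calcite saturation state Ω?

Ω = 3.34

Ksp = 10^(−6.41) = 3.890×10^-7
Ω = [Ca²⁺][CO3²⁻]/Ksp = (11.2×10^-3)(0.116×10^-3) / 3.890×10^-7 = 3.34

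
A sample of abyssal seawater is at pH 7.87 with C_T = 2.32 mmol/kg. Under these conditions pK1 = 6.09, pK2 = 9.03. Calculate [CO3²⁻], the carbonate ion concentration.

α₂ = 1 / (1 + [H⁺]/K2 + [H⁺]²/(K1K2)) = 1 / (1 + 10^+1.16 + 10^-0.62)
   = 1 / (1 + 14.454 + 0.23988) = 1/15.694 = 0.06372
[CO3²⁻] = α₂ × DIC = 0.06372 × 2.32 = 0.148 mmol/kg

[CO3²⁻] = 0.148 mmol/kg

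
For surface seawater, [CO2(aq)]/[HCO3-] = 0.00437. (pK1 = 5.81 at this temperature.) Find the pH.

pH = 8.17

From K1 = [H⁺][HCO3-]/[CO2(aq)]:  pH = pK1 − log₁₀([CO2(aq)]/[HCO3-])
log₁₀(0.00437) = -2.360
pH = 5.81 − (-2.360) = 8.17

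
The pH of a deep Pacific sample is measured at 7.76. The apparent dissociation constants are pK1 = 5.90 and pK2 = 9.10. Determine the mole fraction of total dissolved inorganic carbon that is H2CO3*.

α₀ = 1 / (1 + K1/[H⁺] + K1K2/[H⁺]²) = 1 / (1 + 10^+1.86 + 10^+0.52)
   = 1 / (1 + 72.444 + 3.3113) = 1/76.755 = 0.01303

α₀ = 0.0130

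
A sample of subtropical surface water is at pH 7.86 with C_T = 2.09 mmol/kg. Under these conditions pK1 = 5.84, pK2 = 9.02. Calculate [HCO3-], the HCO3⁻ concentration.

α₁ = 1 / (1 + [H⁺]/K1 + K2/[H⁺]) = 1 / (1 + 10^-2.02 + 10^-1.16)
   = 1 / (1 + 0.0095499 + 0.069183) = 1/1.0787 = 0.9270
[HCO3⁻] = α₁ × DIC = 0.9270 × 2.09 = 1.94 mmol/kg

[HCO3⁻] = 1.94 mmol/kg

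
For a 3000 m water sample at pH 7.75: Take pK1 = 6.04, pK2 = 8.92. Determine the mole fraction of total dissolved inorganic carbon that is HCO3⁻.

α₁ = 1 / (1 + [H⁺]/K1 + K2/[H⁺]) = 1 / (1 + 10^-1.71 + 10^-1.17)
   = 1 / (1 + 0.019498 + 0.067608) = 1/1.0871 = 0.9199

α₁ = 0.920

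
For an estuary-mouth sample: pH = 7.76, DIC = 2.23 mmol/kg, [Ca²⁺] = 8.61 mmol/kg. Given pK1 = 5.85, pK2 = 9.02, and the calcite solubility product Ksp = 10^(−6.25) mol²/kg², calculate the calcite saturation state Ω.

α₂ = 1 / (1 + [H⁺]/K2 + [H⁺]²/(K1K2)) = 1 / (1 + 10^+1.26 + 10^-0.65)
   = 1 / (1 + 18.197 + 0.22387) = 1/19.421 = 0.05149
[CO3²⁻] = α₂ × DIC = 0.05149 × 2.23 = 0.1148 mmol/kg
Ksp = 10^(−6.25) = 5.623×10^-7
Ω = [Ca²⁺][CO3²⁻]/Ksp = (8.61×10^-3)(1.148×10^-4) / 5.623×10^-7 = 1.76

Ω = 1.76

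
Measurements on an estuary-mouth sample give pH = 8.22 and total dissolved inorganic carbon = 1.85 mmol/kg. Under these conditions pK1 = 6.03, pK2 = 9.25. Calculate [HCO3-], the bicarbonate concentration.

[HCO3⁻] = 1.68 mmol/kg

α₁ = 1 / (1 + [H⁺]/K1 + K2/[H⁺]) = 1 / (1 + 10^-2.19 + 10^-1.03)
   = 1 / (1 + 0.0064565 + 0.093325) = 1/1.0998 = 0.9093
[HCO3⁻] = α₁ × DIC = 0.9093 × 1.85 = 1.68 mmol/kg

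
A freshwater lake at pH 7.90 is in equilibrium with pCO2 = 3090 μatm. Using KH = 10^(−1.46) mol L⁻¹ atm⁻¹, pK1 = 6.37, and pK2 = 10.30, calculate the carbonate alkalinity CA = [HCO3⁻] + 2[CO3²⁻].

CA = 3.66 mmol/L

[CO2*] = KH · pCO2 = 10^(−1.46) × 3090×10^-6 = 1.071×10^-4 mol/L
α₀ = 1/(1 + K1/[H⁺] + K1K2/[H⁺]²) = 1/(1 + 10^+1.53 + 10^-0.87) = 0.02856
DIC = [CO2*]/α₀ = 1.071×10^-4 / 0.02856 = 3.752 mmol/L
CA = (α₁ + 2α₂)·DIC = (0.9676 + 2×0.003852) × 3.752 = 3.66 mmol/L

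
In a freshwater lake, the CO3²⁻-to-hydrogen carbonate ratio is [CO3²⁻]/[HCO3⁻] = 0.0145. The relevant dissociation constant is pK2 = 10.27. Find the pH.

pH = 8.43

From K2 = [H⁺][CO3²⁻]/[HCO3⁻]:  pH = pK2 + log₁₀([CO3²⁻]/[HCO3⁻])
log₁₀(0.0145) = -1.839
pH = 10.27 + (-1.839) = 8.43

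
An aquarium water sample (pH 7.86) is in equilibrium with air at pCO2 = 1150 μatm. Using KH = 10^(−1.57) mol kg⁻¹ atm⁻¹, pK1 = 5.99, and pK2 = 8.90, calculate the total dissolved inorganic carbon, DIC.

[CO2*] = KH · pCO2 = 10^(−1.57) × 1150×10^-6 = 3.095×10^-5 mol/kg
α₀ = 1/(1 + K1/[H⁺] + K1K2/[H⁺]²) = 1/(1 + 10^+1.87 + 10^+0.83) = 0.01221
DIC = [CO2*]/α₀ = 3.095×10^-5 / 0.01221 = 2.53 mmol/kg

DIC = 2.53 mmol/kg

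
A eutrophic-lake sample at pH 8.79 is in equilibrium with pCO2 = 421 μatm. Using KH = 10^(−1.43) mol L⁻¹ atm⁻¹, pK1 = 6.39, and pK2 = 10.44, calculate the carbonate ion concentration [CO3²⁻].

[CO2*] = KH · pCO2 = 10^(−1.43) × 421×10^-6 = 1.564×10^-5 mol/L
α₀ = 1/(1 + K1/[H⁺] + K1K2/[H⁺]²) = 1/(1 + 10^+2.40 + 10^+0.75) = 0.003879
DIC = [CO2*]/α₀ = 1.564×10^-5 / 0.003879 = 4.033 mmol/L
[CO3²⁻] = α₂·DIC; α₂ = 0.02181, so [CO3²⁻] = 0.02181 × 4.033 = 0.0880 mmol/L

[CO3²⁻] = 0.0880 mmol/L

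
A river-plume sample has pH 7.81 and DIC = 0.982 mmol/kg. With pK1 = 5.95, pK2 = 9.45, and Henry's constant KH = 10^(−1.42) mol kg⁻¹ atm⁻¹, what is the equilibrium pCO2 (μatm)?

α₀ = 1 / (1 + K1/[H⁺] + K1K2/[H⁺]²) = 1 / (1 + 10^+1.86 + 10^+0.22)
   = 1 / (1 + 72.444 + 1.6596) = 1/75.103 = 0.01332
[CO2*] = α₀ × DIC = 0.01332 × 0.982 = 0.01308 mmol/kg = 13.08 μmol/kg
pCO2 = [CO2*]/KH = 1.308×10^-5 / 3.802×10^-2 = 344 μatm

pCO2 = 344 μatm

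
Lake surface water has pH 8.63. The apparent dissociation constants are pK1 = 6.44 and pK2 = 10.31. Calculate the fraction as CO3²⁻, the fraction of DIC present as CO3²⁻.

α₂ = 1 / (1 + [H⁺]/K2 + [H⁺]²/(K1K2)) = 1 / (1 + 10^+1.68 + 10^-0.51)
   = 1 / (1 + 47.863 + 0.30903) = 1/49.172 = 0.02034

α₂ = 0.0203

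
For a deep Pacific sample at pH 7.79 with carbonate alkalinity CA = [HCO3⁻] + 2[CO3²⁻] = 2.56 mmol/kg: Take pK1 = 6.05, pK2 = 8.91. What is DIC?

CA = [HCO3⁻] + 2[CO3²⁻] = (α₁ + 2α₂)·DIC
At pH 7.79: [H⁺]/K1 = 10^-1.74 = 0.018197, K2/[H⁺] = 10^-1.12 = 0.075858
α₁ = 1/(1 + 0.018197 + 0.075858) = 1/1.0941 = 0.9140; α₂ = α₁·K2/[H⁺] = 0.06934
α₁ + 2α₂ = 1.0527
DIC = CA / (α₁ + 2α₂) = 2.56 / 1.0527 = 2.43 mmol/kg

DIC = 2.43 mmol/kg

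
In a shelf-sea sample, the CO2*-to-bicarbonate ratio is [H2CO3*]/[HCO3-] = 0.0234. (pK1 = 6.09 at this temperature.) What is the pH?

pH = 7.72

From K1 = [H⁺][HCO3-]/[H2CO3*]:  pH = pK1 − log₁₀([H2CO3*]/[HCO3-])
log₁₀(0.0234) = -1.631
pH = 6.09 − (-1.631) = 7.72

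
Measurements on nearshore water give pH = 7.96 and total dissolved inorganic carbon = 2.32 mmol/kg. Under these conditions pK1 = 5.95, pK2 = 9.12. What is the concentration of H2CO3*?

[CO2*] = 0.0210 mmol/kg

α₀ = 1 / (1 + K1/[H⁺] + K1K2/[H⁺]²) = 1 / (1 + 10^+2.01 + 10^+0.85)
   = 1 / (1 + 102.33 + 7.0795) = 1/110.41 = 0.009057
[CO2*] = α₀ × DIC = 0.009057 × 2.32 = 0.0210 mmol/kg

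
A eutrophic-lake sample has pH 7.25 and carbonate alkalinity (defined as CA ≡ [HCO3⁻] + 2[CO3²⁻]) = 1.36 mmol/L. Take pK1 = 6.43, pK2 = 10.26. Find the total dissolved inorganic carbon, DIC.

DIC = 1.56 mmol/L

CA = [HCO3⁻] + 2[CO3²⁻] = (α₁ + 2α₂)·DIC
At pH 7.25: [H⁺]/K1 = 10^-0.82 = 0.15136, K2/[H⁺] = 10^-3.01 = 0.00097724
α₁ = 1/(1 + 0.15136 + 0.00097724) = 1/1.1523 = 0.8678; α₂ = α₁·K2/[H⁺] = 0.0008481
α₁ + 2α₂ = 0.8695
DIC = CA / (α₁ + 2α₂) = 1.36 / 0.8695 = 1.56 mmol/L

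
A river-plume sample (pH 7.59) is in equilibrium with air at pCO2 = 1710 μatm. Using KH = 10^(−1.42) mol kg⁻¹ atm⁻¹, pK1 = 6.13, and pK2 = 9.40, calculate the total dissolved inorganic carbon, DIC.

[CO2*] = KH · pCO2 = 10^(−1.42) × 1710×10^-6 = 6.501×10^-5 mol/kg
α₀ = 1/(1 + K1/[H⁺] + K1K2/[H⁺]²) = 1/(1 + 10^+1.46 + 10^-0.35) = 0.03302
DIC = [CO2*]/α₀ = 6.501×10^-5 / 0.03302 = 1.97 mmol/kg

DIC = 1.97 mmol/kg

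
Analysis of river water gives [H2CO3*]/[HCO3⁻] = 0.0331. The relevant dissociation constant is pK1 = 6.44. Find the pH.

pH = 7.92

From K1 = [H⁺][HCO3⁻]/[H2CO3*]:  pH = pK1 − log₁₀([H2CO3*]/[HCO3⁻])
log₁₀(0.0331) = -1.480
pH = 6.44 − (-1.480) = 7.92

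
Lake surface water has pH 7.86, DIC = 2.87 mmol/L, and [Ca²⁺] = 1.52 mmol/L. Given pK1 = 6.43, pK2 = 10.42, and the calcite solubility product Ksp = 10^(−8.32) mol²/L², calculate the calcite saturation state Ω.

Ω = 2.41

α₂ = 1 / (1 + [H⁺]/K2 + [H⁺]²/(K1K2)) = 1 / (1 + 10^+2.56 + 10^+1.13)
   = 1 / (1 + 363.08 + 13.490) = 1/377.57 = 0.002649
[CO3²⁻] = α₂ × DIC = 0.002649 × 2.87 = 0.007601 mmol/L = 7.601 μmol/L
Ksp = 10^(−8.32) = 4.786×10^-9
Ω = [Ca²⁺][CO3²⁻]/Ksp = (1.52×10^-3)(7.601×10^-6) / 4.786×10^-9 = 2.41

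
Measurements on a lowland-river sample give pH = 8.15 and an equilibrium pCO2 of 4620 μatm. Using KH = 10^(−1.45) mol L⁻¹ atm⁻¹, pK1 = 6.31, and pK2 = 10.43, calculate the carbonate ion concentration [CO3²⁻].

[CO3²⁻] = 0.0595 mmol/L

[CO2*] = KH · pCO2 = 10^(−1.45) × 4620×10^-6 = 1.639×10^-4 mol/L
α₀ = 1/(1 + K1/[H⁺] + K1K2/[H⁺]²) = 1/(1 + 10^+1.84 + 10^-0.44) = 0.01418
DIC = [CO2*]/α₀ = 1.639×10^-4 / 0.01418 = 11.56 mmol/L
[CO3²⁻] = α₂·DIC; α₂ = 0.005147, so [CO3²⁻] = 0.005147 × 11.56 = 0.0595 mmol/L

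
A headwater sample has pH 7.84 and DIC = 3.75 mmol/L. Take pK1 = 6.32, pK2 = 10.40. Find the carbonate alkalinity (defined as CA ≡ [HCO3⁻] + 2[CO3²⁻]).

CA = 3.65 mmol/L

CA = [HCO3⁻] + 2[CO3²⁻] = (α₁ + 2α₂)·DIC
At pH 7.84: [H⁺]/K1 = 10^-1.52 = 0.030200, K2/[H⁺] = 10^-2.56 = 0.0027542
α₁ = 1/(1 + 0.030200 + 0.0027542) = 1/1.0330 = 0.9681; α₂ = α₁·K2/[H⁺] = 0.002666
α₁ + 2α₂ = 0.9734
CA = 0.9734 × 3.75 = 3.65 mmol/L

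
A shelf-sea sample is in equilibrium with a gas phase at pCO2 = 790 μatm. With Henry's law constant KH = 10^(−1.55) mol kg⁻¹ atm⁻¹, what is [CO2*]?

KH = 10^(−1.55) = 2.818×10^-2 mol kg⁻¹ atm⁻¹
[CO2*] = KH · pCO2 = 2.818×10^-2 × 790×10^-6 atm = 2.23×10^-5 mol/kg

[CO2*] = 22.3 μmol/kg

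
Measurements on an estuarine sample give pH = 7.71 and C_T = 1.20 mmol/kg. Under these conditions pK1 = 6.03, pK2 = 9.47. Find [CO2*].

α₀ = 1 / (1 + K1/[H⁺] + K1K2/[H⁺]²) = 1 / (1 + 10^+1.68 + 10^-0.08)
   = 1 / (1 + 47.863 + 0.83176) = 1/49.695 = 0.02012
[CO2*] = α₀ × DIC = 0.02012 × 1.20 = 0.0241 mmol/kg

[CO2*] = 0.0241 mmol/kg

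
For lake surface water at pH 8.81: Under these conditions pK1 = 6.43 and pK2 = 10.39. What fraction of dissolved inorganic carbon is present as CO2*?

α₀ = 0.00405

α₀ = 1 / (1 + K1/[H⁺] + K1K2/[H⁺]²) = 1 / (1 + 10^+2.38 + 10^+0.80)
   = 1 / (1 + 239.88 + 6.3096) = 1/247.19 = 0.004045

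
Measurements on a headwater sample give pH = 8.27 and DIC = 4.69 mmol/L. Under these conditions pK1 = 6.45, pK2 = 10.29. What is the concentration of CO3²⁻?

α₂ = 1 / (1 + [H⁺]/K2 + [H⁺]²/(K1K2)) = 1 / (1 + 10^+2.02 + 10^+0.20)
   = 1 / (1 + 104.71 + 1.5849) = 1/107.30 = 0.009320
[CO3²⁻] = α₂ × DIC = 0.009320 × 4.69 = 0.0437 mmol/L

[CO3²⁻] = 0.0437 mmol/L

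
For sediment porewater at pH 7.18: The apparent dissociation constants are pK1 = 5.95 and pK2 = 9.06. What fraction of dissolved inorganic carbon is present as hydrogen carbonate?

α₁ = 1 / (1 + [H⁺]/K1 + K2/[H⁺]) = 1 / (1 + 10^-1.23 + 10^-1.88)
   = 1 / (1 + 0.058884 + 0.013183) = 1/1.0721 = 0.9328

α₁ = 0.933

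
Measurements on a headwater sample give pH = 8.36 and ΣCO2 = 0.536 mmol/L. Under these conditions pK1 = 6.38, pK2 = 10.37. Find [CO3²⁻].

α₂ = 1 / (1 + [H⁺]/K2 + [H⁺]²/(K1K2)) = 1 / (1 + 10^+2.01 + 10^+0.03)
   = 1 / (1 + 102.33 + 1.0715) = 1/104.40 = 0.009578
[CO3²⁻] = α₂ × DIC = 0.009578 × 0.536 = 0.00513 mmol/L = 5.13 μmol/L

[CO3²⁻] = 5.13 μmol/L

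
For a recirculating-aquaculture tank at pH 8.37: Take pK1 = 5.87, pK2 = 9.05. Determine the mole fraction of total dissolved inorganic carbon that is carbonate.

α₂ = 1 / (1 + [H⁺]/K2 + [H⁺]²/(K1K2)) = 1 / (1 + 10^+0.68 + 10^-1.82)
   = 1 / (1 + 4.7863 + 0.015136) = 1/5.8014 = 0.1724

α₂ = 0.172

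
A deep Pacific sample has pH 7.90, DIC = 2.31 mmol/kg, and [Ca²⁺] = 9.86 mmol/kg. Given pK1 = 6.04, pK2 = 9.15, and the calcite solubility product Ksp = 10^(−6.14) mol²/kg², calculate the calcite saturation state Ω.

Ω = 1.65

α₂ = 1 / (1 + [H⁺]/K2 + [H⁺]²/(K1K2)) = 1 / (1 + 10^+1.25 + 10^-0.61)
   = 1 / (1 + 17.783 + 0.24547) = 1/19.028 = 0.05255
[CO3²⁻] = α₂ × DIC = 0.05255 × 2.31 = 0.1214 mmol/kg
Ksp = 10^(−6.14) = 7.244×10^-7
Ω = [Ca²⁺][CO3²⁻]/Ksp = (9.86×10^-3)(1.214×10^-4) / 7.244×10^-7 = 1.65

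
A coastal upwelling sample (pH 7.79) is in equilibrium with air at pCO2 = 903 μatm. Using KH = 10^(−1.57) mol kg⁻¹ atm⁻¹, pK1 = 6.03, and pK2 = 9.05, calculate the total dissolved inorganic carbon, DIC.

[CO2*] = KH · pCO2 = 10^(−1.57) × 903×10^-6 = 2.430×10^-5 mol/kg
α₀ = 1/(1 + K1/[H⁺] + K1K2/[H⁺]²) = 1/(1 + 10^+1.76 + 10^+0.50) = 0.01621
DIC = [CO2*]/α₀ = 2.430×10^-5 / 0.01621 = 1.50 mmol/kg

DIC = 1.50 mmol/kg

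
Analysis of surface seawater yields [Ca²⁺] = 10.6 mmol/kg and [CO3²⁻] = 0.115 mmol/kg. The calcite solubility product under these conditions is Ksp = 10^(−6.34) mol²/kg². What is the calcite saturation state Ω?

Ksp = 10^(−6.34) = 4.571×10^-7
Ω = [Ca²⁺][CO3²⁻]/Ksp = (10.6×10^-3)(0.115×10^-3) / 4.571×10^-7 = 2.67

Ω = 2.67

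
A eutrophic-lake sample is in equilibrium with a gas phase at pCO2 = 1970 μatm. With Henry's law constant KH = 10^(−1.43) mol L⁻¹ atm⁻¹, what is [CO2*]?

KH = 10^(−1.43) = 3.715×10^-2 mol L⁻¹ atm⁻¹
[CO2*] = KH · pCO2 = 3.715×10^-2 × 1970×10^-6 atm = 7.32×10^-5 mol/L

[CO2*] = 73.2 μmol/L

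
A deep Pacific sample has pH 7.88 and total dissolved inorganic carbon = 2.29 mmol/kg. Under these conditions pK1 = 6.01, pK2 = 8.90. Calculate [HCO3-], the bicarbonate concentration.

α₁ = 1 / (1 + [H⁺]/K1 + K2/[H⁺]) = 1 / (1 + 10^-1.87 + 10^-1.02)
   = 1 / (1 + 0.013490 + 0.095499) = 1/1.1090 = 0.9017
[HCO3⁻] = α₁ × DIC = 0.9017 × 2.29 = 2.06 mmol/kg

[HCO3⁻] = 2.06 mmol/kg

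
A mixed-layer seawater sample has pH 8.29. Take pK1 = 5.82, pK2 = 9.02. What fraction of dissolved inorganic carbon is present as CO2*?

α₀ = 0.00285

α₀ = 1 / (1 + K1/[H⁺] + K1K2/[H⁺]²) = 1 / (1 + 10^+2.47 + 10^+1.74)
   = 1 / (1 + 295.12 + 54.954) = 1/351.08 = 0.002848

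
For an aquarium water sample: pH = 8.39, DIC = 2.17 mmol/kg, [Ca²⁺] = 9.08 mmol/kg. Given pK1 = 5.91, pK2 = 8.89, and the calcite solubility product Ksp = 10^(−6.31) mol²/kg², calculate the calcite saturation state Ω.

Ω = 9.64

α₂ = 1 / (1 + [H⁺]/K2 + [H⁺]²/(K1K2)) = 1 / (1 + 10^+0.50 + 10^-1.98)
   = 1 / (1 + 3.1623 + 0.010471) = 1/4.1727 = 0.2397
[CO3²⁻] = α₂ × DIC = 0.2397 × 2.17 = 0.5200 mmol/kg
Ksp = 10^(−6.31) = 4.898×10^-7
Ω = [Ca²⁺][CO3²⁻]/Ksp = (9.08×10^-3)(5.200×10^-4) / 4.898×10^-7 = 9.64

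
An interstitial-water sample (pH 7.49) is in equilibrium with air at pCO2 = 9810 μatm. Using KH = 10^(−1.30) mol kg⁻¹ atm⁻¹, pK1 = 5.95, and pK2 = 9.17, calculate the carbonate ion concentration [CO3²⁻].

[CO2*] = KH · pCO2 = 10^(−1.30) × 9810×10^-6 = 4.917×10^-4 mol/kg
α₀ = 1/(1 + K1/[H⁺] + K1K2/[H⁺]²) = 1/(1 + 10^+1.54 + 10^-0.14) = 0.02747
DIC = [CO2*]/α₀ = 4.917×10^-4 / 0.02747 = 17.90 mmol/kg
[CO3²⁻] = α₂·DIC; α₂ = 0.01990, so [CO3²⁻] = 0.01990 × 17.90 = 0.356 mmol/kg

[CO3²⁻] = 0.356 mmol/kg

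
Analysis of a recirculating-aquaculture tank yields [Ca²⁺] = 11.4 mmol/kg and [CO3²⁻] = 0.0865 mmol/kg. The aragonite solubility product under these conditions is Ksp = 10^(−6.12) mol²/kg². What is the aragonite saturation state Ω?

Ksp = 10^(−6.12) = 7.586×10^-7
Ω = [Ca²⁺][CO3²⁻]/Ksp = (11.4×10^-3)(0.0865×10^-3) / 7.586×10^-7 = 1.30

Ω = 1.30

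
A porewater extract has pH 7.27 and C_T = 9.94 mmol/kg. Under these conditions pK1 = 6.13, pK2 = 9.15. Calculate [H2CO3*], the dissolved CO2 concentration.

[CO2*] = 0.663 mmol/kg

α₀ = 1 / (1 + K1/[H⁺] + K1K2/[H⁺]²) = 1 / (1 + 10^+1.14 + 10^-0.74)
   = 1 / (1 + 13.804 + 0.18197) = 1/14.986 = 0.06673
[CO2*] = α₀ × DIC = 0.06673 × 9.94 = 0.663 mmol/kg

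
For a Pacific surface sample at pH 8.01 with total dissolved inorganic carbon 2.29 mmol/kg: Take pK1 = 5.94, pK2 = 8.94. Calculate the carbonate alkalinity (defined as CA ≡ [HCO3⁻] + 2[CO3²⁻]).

CA = 2.51 mmol/kg

CA = [HCO3⁻] + 2[CO3²⁻] = (α₁ + 2α₂)·DIC
At pH 8.01: [H⁺]/K1 = 10^-2.07 = 0.0085114, K2/[H⁺] = 10^-0.93 = 0.11749
α₁ = 1/(1 + 0.0085114 + 0.11749) = 1/1.1260 = 0.8881; α₂ = α₁·K2/[H⁺] = 0.1043
α₁ + 2α₂ = 1.0968
CA = 1.0968 × 2.29 = 2.51 mmol/kg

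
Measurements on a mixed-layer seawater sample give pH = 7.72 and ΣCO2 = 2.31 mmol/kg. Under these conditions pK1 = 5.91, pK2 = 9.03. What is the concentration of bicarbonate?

α₁ = 1 / (1 + [H⁺]/K1 + K2/[H⁺]) = 1 / (1 + 10^-1.81 + 10^-1.31)
   = 1 / (1 + 0.015488 + 0.048978) = 1/1.0645 = 0.9394
[HCO3⁻] = α₁ × DIC = 0.9394 × 2.31 = 2.17 mmol/kg

[HCO3⁻] = 2.17 mmol/kg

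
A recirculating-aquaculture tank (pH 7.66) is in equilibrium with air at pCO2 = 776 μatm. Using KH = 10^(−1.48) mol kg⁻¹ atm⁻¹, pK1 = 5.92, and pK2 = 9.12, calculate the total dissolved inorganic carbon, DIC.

[CO2*] = KH · pCO2 = 10^(−1.48) × 776×10^-6 = 2.570×10^-5 mol/kg
α₀ = 1/(1 + K1/[H⁺] + K1K2/[H⁺]²) = 1/(1 + 10^+1.74 + 10^+0.28) = 0.01728
DIC = [CO2*]/α₀ = 2.570×10^-5 / 0.01728 = 1.49 mmol/kg

DIC = 1.49 mmol/kg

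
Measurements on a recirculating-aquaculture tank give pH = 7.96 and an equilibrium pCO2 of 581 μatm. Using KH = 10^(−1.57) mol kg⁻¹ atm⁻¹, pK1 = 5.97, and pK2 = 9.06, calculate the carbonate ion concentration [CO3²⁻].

[CO3²⁻] = 0.121 mmol/kg

[CO2*] = KH · pCO2 = 10^(−1.57) × 581×10^-6 = 1.564×10^-5 mol/kg
α₀ = 1/(1 + K1/[H⁺] + K1K2/[H⁺]²) = 1/(1 + 10^+1.99 + 10^+0.89) = 0.009391
DIC = [CO2*]/α₀ = 1.564×10^-5 / 0.009391 = 1.665 mmol/kg
[CO3²⁻] = α₂·DIC; α₂ = 0.07290, so [CO3²⁻] = 0.07290 × 1.665 = 0.121 mmol/kg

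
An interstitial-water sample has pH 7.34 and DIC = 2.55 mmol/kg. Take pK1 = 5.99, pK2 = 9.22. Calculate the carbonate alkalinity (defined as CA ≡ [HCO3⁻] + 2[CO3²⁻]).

CA = 2.47 mmol/kg

CA = [HCO3⁻] + 2[CO3²⁻] = (α₁ + 2α₂)·DIC
At pH 7.34: [H⁺]/K1 = 10^-1.35 = 0.044668, K2/[H⁺] = 10^-1.88 = 0.013183
α₁ = 1/(1 + 0.044668 + 0.013183) = 1/1.0579 = 0.9453; α₂ = α₁·K2/[H⁺] = 0.01246
α₁ + 2α₂ = 0.9702
CA = 0.9702 × 2.55 = 2.47 mmol/kg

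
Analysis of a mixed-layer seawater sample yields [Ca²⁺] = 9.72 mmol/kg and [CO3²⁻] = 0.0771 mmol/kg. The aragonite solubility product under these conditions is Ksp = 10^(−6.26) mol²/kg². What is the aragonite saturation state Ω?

Ksp = 10^(−6.26) = 5.495×10^-7
Ω = [Ca²⁺][CO3²⁻]/Ksp = (9.72×10^-3)(0.0771×10^-3) / 5.495×10^-7 = 1.36

Ω = 1.36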